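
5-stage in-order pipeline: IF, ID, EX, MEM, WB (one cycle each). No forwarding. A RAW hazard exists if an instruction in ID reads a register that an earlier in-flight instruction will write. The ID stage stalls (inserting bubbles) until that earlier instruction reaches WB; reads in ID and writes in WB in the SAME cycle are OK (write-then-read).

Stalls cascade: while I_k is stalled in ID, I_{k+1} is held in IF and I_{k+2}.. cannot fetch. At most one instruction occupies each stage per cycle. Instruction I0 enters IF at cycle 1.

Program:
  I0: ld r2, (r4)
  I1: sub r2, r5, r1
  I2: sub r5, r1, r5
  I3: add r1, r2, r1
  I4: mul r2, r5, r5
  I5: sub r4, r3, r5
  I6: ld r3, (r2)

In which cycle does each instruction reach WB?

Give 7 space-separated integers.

I0 ld r2 <- r4: IF@1 ID@2 stall=0 (-) EX@3 MEM@4 WB@5
I1 sub r2 <- r5,r1: IF@2 ID@3 stall=0 (-) EX@4 MEM@5 WB@6
I2 sub r5 <- r1,r5: IF@3 ID@4 stall=0 (-) EX@5 MEM@6 WB@7
I3 add r1 <- r2,r1: IF@4 ID@5 stall=1 (RAW on I1.r2 (WB@6)) EX@7 MEM@8 WB@9
I4 mul r2 <- r5,r5: IF@5 ID@7 stall=0 (-) EX@8 MEM@9 WB@10
I5 sub r4 <- r3,r5: IF@7 ID@8 stall=0 (-) EX@9 MEM@10 WB@11
I6 ld r3 <- r2: IF@8 ID@9 stall=1 (RAW on I4.r2 (WB@10)) EX@11 MEM@12 WB@13

Answer: 5 6 7 9 10 11 13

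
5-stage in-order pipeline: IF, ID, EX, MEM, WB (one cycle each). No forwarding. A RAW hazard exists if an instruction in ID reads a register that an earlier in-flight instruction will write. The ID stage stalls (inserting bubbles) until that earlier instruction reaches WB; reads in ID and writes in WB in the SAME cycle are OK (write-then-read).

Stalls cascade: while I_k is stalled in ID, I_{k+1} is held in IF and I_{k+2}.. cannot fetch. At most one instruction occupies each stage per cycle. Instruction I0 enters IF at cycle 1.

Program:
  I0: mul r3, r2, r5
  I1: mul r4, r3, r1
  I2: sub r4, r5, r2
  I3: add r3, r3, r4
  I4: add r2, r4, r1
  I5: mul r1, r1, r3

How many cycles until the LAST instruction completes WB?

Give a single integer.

I0 mul r3 <- r2,r5: IF@1 ID@2 stall=0 (-) EX@3 MEM@4 WB@5
I1 mul r4 <- r3,r1: IF@2 ID@3 stall=2 (RAW on I0.r3 (WB@5)) EX@6 MEM@7 WB@8
I2 sub r4 <- r5,r2: IF@3 ID@6 stall=0 (-) EX@7 MEM@8 WB@9
I3 add r3 <- r3,r4: IF@6 ID@7 stall=2 (RAW on I2.r4 (WB@9)) EX@10 MEM@11 WB@12
I4 add r2 <- r4,r1: IF@7 ID@10 stall=0 (-) EX@11 MEM@12 WB@13
I5 mul r1 <- r1,r3: IF@10 ID@11 stall=1 (RAW on I3.r3 (WB@12)) EX@13 MEM@14 WB@15

Answer: 15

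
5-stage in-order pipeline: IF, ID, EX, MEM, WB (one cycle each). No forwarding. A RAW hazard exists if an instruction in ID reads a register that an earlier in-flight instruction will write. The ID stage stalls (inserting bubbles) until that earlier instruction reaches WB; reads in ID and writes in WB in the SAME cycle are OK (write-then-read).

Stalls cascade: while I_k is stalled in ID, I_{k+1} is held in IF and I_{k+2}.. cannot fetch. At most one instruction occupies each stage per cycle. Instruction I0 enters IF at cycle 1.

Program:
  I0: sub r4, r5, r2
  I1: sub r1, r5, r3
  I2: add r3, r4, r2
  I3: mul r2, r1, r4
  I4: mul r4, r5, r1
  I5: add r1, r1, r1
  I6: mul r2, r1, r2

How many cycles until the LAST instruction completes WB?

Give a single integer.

I0 sub r4 <- r5,r2: IF@1 ID@2 stall=0 (-) EX@3 MEM@4 WB@5
I1 sub r1 <- r5,r3: IF@2 ID@3 stall=0 (-) EX@4 MEM@5 WB@6
I2 add r3 <- r4,r2: IF@3 ID@4 stall=1 (RAW on I0.r4 (WB@5)) EX@6 MEM@7 WB@8
I3 mul r2 <- r1,r4: IF@4 ID@6 stall=0 (-) EX@7 MEM@8 WB@9
I4 mul r4 <- r5,r1: IF@6 ID@7 stall=0 (-) EX@8 MEM@9 WB@10
I5 add r1 <- r1,r1: IF@7 ID@8 stall=0 (-) EX@9 MEM@10 WB@11
I6 mul r2 <- r1,r2: IF@8 ID@9 stall=2 (RAW on I5.r1 (WB@11)) EX@12 MEM@13 WB@14

Answer: 14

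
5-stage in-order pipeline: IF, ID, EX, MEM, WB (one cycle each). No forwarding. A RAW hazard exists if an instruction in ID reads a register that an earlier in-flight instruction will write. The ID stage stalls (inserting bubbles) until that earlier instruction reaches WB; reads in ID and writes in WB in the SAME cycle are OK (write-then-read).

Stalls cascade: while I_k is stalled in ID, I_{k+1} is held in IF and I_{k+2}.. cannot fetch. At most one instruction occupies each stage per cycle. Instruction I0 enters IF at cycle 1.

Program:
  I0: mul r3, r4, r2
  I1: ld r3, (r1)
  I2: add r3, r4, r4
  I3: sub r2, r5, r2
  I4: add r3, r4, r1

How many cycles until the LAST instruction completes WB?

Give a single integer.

I0 mul r3 <- r4,r2: IF@1 ID@2 stall=0 (-) EX@3 MEM@4 WB@5
I1 ld r3 <- r1: IF@2 ID@3 stall=0 (-) EX@4 MEM@5 WB@6
I2 add r3 <- r4,r4: IF@3 ID@4 stall=0 (-) EX@5 MEM@6 WB@7
I3 sub r2 <- r5,r2: IF@4 ID@5 stall=0 (-) EX@6 MEM@7 WB@8
I4 add r3 <- r4,r1: IF@5 ID@6 stall=0 (-) EX@7 MEM@8 WB@9

Answer: 9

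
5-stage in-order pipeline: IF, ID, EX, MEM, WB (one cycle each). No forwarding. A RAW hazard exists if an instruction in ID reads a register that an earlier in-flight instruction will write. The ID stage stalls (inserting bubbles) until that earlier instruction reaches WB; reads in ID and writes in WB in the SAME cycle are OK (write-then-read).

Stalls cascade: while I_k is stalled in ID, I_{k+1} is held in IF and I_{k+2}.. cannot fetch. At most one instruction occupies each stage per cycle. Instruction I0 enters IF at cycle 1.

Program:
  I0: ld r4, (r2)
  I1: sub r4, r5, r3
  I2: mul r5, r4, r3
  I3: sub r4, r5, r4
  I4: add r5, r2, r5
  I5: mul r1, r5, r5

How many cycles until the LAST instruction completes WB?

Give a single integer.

Answer: 16

Derivation:
I0 ld r4 <- r2: IF@1 ID@2 stall=0 (-) EX@3 MEM@4 WB@5
I1 sub r4 <- r5,r3: IF@2 ID@3 stall=0 (-) EX@4 MEM@5 WB@6
I2 mul r5 <- r4,r3: IF@3 ID@4 stall=2 (RAW on I1.r4 (WB@6)) EX@7 MEM@8 WB@9
I3 sub r4 <- r5,r4: IF@4 ID@7 stall=2 (RAW on I2.r5 (WB@9)) EX@10 MEM@11 WB@12
I4 add r5 <- r2,r5: IF@7 ID@10 stall=0 (-) EX@11 MEM@12 WB@13
I5 mul r1 <- r5,r5: IF@10 ID@11 stall=2 (RAW on I4.r5 (WB@13)) EX@14 MEM@15 WB@16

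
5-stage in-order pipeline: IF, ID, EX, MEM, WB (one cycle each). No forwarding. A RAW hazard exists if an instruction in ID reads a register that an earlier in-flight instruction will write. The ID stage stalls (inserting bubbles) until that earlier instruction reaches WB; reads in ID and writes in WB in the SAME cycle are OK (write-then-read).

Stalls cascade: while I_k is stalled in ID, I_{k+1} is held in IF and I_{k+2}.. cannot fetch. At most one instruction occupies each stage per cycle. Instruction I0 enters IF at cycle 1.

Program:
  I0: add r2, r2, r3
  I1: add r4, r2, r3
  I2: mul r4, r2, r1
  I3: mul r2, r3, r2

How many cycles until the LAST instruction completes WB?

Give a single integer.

I0 add r2 <- r2,r3: IF@1 ID@2 stall=0 (-) EX@3 MEM@4 WB@5
I1 add r4 <- r2,r3: IF@2 ID@3 stall=2 (RAW on I0.r2 (WB@5)) EX@6 MEM@7 WB@8
I2 mul r4 <- r2,r1: IF@3 ID@6 stall=0 (-) EX@7 MEM@8 WB@9
I3 mul r2 <- r3,r2: IF@6 ID@7 stall=0 (-) EX@8 MEM@9 WB@10

Answer: 10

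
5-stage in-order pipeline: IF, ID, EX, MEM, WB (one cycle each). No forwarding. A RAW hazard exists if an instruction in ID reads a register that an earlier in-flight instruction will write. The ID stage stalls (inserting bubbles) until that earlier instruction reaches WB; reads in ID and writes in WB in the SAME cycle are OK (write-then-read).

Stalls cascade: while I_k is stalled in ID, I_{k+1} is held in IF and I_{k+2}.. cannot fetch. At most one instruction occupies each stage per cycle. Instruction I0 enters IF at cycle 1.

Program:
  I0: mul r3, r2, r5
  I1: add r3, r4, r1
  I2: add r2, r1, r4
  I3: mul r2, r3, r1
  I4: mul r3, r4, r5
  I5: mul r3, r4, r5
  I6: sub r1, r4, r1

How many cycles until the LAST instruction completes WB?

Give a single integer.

Answer: 12

Derivation:
I0 mul r3 <- r2,r5: IF@1 ID@2 stall=0 (-) EX@3 MEM@4 WB@5
I1 add r3 <- r4,r1: IF@2 ID@3 stall=0 (-) EX@4 MEM@5 WB@6
I2 add r2 <- r1,r4: IF@3 ID@4 stall=0 (-) EX@5 MEM@6 WB@7
I3 mul r2 <- r3,r1: IF@4 ID@5 stall=1 (RAW on I1.r3 (WB@6)) EX@7 MEM@8 WB@9
I4 mul r3 <- r4,r5: IF@5 ID@7 stall=0 (-) EX@8 MEM@9 WB@10
I5 mul r3 <- r4,r5: IF@7 ID@8 stall=0 (-) EX@9 MEM@10 WB@11
I6 sub r1 <- r4,r1: IF@8 ID@9 stall=0 (-) EX@10 MEM@11 WB@12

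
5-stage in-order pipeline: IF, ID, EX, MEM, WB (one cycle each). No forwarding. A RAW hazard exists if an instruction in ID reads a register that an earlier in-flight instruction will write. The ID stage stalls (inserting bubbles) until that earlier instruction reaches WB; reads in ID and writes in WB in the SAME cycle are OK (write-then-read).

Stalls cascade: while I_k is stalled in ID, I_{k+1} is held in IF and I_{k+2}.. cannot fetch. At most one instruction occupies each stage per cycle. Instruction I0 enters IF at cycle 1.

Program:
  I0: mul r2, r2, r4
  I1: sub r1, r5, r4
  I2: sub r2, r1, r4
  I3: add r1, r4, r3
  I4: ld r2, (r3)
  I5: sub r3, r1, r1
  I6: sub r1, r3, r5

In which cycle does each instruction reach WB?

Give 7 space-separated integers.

Answer: 5 6 9 10 11 13 16

Derivation:
I0 mul r2 <- r2,r4: IF@1 ID@2 stall=0 (-) EX@3 MEM@4 WB@5
I1 sub r1 <- r5,r4: IF@2 ID@3 stall=0 (-) EX@4 MEM@5 WB@6
I2 sub r2 <- r1,r4: IF@3 ID@4 stall=2 (RAW on I1.r1 (WB@6)) EX@7 MEM@8 WB@9
I3 add r1 <- r4,r3: IF@4 ID@7 stall=0 (-) EX@8 MEM@9 WB@10
I4 ld r2 <- r3: IF@7 ID@8 stall=0 (-) EX@9 MEM@10 WB@11
I5 sub r3 <- r1,r1: IF@8 ID@9 stall=1 (RAW on I3.r1 (WB@10)) EX@11 MEM@12 WB@13
I6 sub r1 <- r3,r5: IF@9 ID@11 stall=2 (RAW on I5.r3 (WB@13)) EX@14 MEM@15 WB@16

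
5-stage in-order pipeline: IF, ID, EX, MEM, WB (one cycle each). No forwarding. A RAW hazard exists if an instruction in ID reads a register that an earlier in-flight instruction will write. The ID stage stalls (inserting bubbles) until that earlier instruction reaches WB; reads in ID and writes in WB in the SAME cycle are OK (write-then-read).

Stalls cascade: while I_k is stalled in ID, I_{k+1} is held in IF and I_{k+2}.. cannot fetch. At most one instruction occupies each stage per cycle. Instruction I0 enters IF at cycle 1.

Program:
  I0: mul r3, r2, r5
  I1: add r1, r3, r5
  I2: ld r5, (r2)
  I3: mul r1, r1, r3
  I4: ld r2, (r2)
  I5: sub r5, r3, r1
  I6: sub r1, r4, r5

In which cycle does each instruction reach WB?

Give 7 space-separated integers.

Answer: 5 8 9 11 12 14 17

Derivation:
I0 mul r3 <- r2,r5: IF@1 ID@2 stall=0 (-) EX@3 MEM@4 WB@5
I1 add r1 <- r3,r5: IF@2 ID@3 stall=2 (RAW on I0.r3 (WB@5)) EX@6 MEM@7 WB@8
I2 ld r5 <- r2: IF@3 ID@6 stall=0 (-) EX@7 MEM@8 WB@9
I3 mul r1 <- r1,r3: IF@6 ID@7 stall=1 (RAW on I1.r1 (WB@8)) EX@9 MEM@10 WB@11
I4 ld r2 <- r2: IF@7 ID@9 stall=0 (-) EX@10 MEM@11 WB@12
I5 sub r5 <- r3,r1: IF@9 ID@10 stall=1 (RAW on I3.r1 (WB@11)) EX@12 MEM@13 WB@14
I6 sub r1 <- r4,r5: IF@10 ID@12 stall=2 (RAW on I5.r5 (WB@14)) EX@15 MEM@16 WB@17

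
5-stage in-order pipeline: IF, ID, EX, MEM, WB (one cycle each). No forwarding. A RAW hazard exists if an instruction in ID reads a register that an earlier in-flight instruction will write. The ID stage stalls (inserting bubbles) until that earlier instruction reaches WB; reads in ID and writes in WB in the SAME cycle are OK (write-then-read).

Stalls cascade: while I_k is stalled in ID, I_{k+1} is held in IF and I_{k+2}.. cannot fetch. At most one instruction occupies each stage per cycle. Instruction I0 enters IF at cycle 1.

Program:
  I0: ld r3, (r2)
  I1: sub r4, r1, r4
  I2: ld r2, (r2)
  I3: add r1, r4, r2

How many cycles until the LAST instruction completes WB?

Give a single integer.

Answer: 10

Derivation:
I0 ld r3 <- r2: IF@1 ID@2 stall=0 (-) EX@3 MEM@4 WB@5
I1 sub r4 <- r1,r4: IF@2 ID@3 stall=0 (-) EX@4 MEM@5 WB@6
I2 ld r2 <- r2: IF@3 ID@4 stall=0 (-) EX@5 MEM@6 WB@7
I3 add r1 <- r4,r2: IF@4 ID@5 stall=2 (RAW on I2.r2 (WB@7)) EX@8 MEM@9 WB@10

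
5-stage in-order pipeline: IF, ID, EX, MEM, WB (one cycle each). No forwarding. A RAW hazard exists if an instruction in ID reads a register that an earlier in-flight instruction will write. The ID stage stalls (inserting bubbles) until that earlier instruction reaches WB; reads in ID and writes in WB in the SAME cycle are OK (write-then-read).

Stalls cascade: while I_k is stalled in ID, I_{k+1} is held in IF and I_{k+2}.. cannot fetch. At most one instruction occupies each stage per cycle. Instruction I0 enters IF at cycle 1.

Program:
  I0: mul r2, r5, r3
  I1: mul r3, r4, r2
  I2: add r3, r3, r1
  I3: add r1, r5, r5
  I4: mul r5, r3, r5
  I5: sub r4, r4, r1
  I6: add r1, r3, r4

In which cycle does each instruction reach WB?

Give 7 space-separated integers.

I0 mul r2 <- r5,r3: IF@1 ID@2 stall=0 (-) EX@3 MEM@4 WB@5
I1 mul r3 <- r4,r2: IF@2 ID@3 stall=2 (RAW on I0.r2 (WB@5)) EX@6 MEM@7 WB@8
I2 add r3 <- r3,r1: IF@3 ID@6 stall=2 (RAW on I1.r3 (WB@8)) EX@9 MEM@10 WB@11
I3 add r1 <- r5,r5: IF@6 ID@9 stall=0 (-) EX@10 MEM@11 WB@12
I4 mul r5 <- r3,r5: IF@9 ID@10 stall=1 (RAW on I2.r3 (WB@11)) EX@12 MEM@13 WB@14
I5 sub r4 <- r4,r1: IF@10 ID@12 stall=0 (-) EX@13 MEM@14 WB@15
I6 add r1 <- r3,r4: IF@12 ID@13 stall=2 (RAW on I5.r4 (WB@15)) EX@16 MEM@17 WB@18

Answer: 5 8 11 12 14 15 18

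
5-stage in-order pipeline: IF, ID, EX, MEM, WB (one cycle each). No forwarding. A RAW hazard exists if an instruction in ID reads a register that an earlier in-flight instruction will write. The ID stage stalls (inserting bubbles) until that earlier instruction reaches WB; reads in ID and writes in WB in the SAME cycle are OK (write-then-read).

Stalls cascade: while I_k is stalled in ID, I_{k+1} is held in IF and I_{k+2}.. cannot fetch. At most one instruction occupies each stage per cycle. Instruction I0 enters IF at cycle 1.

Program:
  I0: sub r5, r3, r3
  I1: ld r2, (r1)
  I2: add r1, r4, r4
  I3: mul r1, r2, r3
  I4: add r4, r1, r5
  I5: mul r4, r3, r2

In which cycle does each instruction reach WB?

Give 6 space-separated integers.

Answer: 5 6 7 9 12 13

Derivation:
I0 sub r5 <- r3,r3: IF@1 ID@2 stall=0 (-) EX@3 MEM@4 WB@5
I1 ld r2 <- r1: IF@2 ID@3 stall=0 (-) EX@4 MEM@5 WB@6
I2 add r1 <- r4,r4: IF@3 ID@4 stall=0 (-) EX@5 MEM@6 WB@7
I3 mul r1 <- r2,r3: IF@4 ID@5 stall=1 (RAW on I1.r2 (WB@6)) EX@7 MEM@8 WB@9
I4 add r4 <- r1,r5: IF@5 ID@7 stall=2 (RAW on I3.r1 (WB@9)) EX@10 MEM@11 WB@12
I5 mul r4 <- r3,r2: IF@7 ID@10 stall=0 (-) EX@11 MEM@12 WB@13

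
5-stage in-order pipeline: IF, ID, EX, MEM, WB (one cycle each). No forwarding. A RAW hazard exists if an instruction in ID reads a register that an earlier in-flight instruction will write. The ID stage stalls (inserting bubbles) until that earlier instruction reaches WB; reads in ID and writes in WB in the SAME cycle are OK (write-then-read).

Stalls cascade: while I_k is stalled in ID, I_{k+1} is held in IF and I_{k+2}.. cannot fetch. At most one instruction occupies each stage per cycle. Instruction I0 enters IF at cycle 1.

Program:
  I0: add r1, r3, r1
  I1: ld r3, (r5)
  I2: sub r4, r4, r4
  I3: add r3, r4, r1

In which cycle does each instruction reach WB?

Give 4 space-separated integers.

I0 add r1 <- r3,r1: IF@1 ID@2 stall=0 (-) EX@3 MEM@4 WB@5
I1 ld r3 <- r5: IF@2 ID@3 stall=0 (-) EX@4 MEM@5 WB@6
I2 sub r4 <- r4,r4: IF@3 ID@4 stall=0 (-) EX@5 MEM@6 WB@7
I3 add r3 <- r4,r1: IF@4 ID@5 stall=2 (RAW on I2.r4 (WB@7)) EX@8 MEM@9 WB@10

Answer: 5 6 7 10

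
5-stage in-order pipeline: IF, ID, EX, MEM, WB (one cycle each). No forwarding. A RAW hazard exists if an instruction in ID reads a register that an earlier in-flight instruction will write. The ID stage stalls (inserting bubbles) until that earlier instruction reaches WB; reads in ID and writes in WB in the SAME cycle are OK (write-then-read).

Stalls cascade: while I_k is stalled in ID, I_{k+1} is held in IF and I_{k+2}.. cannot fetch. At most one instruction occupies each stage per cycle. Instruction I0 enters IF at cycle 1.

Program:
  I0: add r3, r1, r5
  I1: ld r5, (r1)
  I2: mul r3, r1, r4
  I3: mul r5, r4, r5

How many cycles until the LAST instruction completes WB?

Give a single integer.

Answer: 9

Derivation:
I0 add r3 <- r1,r5: IF@1 ID@2 stall=0 (-) EX@3 MEM@4 WB@5
I1 ld r5 <- r1: IF@2 ID@3 stall=0 (-) EX@4 MEM@5 WB@6
I2 mul r3 <- r1,r4: IF@3 ID@4 stall=0 (-) EX@5 MEM@6 WB@7
I3 mul r5 <- r4,r5: IF@4 ID@5 stall=1 (RAW on I1.r5 (WB@6)) EX@7 MEM@8 WB@9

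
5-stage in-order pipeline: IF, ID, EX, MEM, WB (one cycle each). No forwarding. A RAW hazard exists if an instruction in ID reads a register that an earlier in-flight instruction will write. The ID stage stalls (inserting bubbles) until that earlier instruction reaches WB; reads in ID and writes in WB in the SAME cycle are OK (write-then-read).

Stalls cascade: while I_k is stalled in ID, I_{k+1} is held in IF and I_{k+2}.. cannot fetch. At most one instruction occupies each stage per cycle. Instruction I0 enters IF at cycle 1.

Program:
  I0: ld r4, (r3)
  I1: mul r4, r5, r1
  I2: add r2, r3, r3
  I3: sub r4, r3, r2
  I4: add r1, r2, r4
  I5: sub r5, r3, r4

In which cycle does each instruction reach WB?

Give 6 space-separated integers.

Answer: 5 6 7 10 13 14

Derivation:
I0 ld r4 <- r3: IF@1 ID@2 stall=0 (-) EX@3 MEM@4 WB@5
I1 mul r4 <- r5,r1: IF@2 ID@3 stall=0 (-) EX@4 MEM@5 WB@6
I2 add r2 <- r3,r3: IF@3 ID@4 stall=0 (-) EX@5 MEM@6 WB@7
I3 sub r4 <- r3,r2: IF@4 ID@5 stall=2 (RAW on I2.r2 (WB@7)) EX@8 MEM@9 WB@10
I4 add r1 <- r2,r4: IF@5 ID@8 stall=2 (RAW on I3.r4 (WB@10)) EX@11 MEM@12 WB@13
I5 sub r5 <- r3,r4: IF@8 ID@11 stall=0 (-) EX@12 MEM@13 WB@14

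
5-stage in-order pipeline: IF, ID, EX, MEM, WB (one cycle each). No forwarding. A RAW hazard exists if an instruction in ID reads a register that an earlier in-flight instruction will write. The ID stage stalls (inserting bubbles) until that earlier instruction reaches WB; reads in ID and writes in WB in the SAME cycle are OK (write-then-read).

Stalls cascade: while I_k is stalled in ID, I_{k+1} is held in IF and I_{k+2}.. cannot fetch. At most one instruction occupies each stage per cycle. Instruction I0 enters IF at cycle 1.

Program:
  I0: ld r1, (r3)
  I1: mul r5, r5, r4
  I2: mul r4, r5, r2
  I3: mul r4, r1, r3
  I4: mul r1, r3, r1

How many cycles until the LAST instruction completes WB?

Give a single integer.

I0 ld r1 <- r3: IF@1 ID@2 stall=0 (-) EX@3 MEM@4 WB@5
I1 mul r5 <- r5,r4: IF@2 ID@3 stall=0 (-) EX@4 MEM@5 WB@6
I2 mul r4 <- r5,r2: IF@3 ID@4 stall=2 (RAW on I1.r5 (WB@6)) EX@7 MEM@8 WB@9
I3 mul r4 <- r1,r3: IF@4 ID@7 stall=0 (-) EX@8 MEM@9 WB@10
I4 mul r1 <- r3,r1: IF@7 ID@8 stall=0 (-) EX@9 MEM@10 WB@11

Answer: 11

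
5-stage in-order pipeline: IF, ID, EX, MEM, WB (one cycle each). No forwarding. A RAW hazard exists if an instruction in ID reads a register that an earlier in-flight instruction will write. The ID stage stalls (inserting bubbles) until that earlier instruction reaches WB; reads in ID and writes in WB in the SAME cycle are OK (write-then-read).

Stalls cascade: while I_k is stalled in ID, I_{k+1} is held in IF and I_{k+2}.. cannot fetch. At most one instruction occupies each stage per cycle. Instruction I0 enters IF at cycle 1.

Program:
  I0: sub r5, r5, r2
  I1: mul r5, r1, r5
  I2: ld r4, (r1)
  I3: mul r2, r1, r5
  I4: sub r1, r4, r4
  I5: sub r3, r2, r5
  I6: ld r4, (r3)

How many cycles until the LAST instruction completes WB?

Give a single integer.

I0 sub r5 <- r5,r2: IF@1 ID@2 stall=0 (-) EX@3 MEM@4 WB@5
I1 mul r5 <- r1,r5: IF@2 ID@3 stall=2 (RAW on I0.r5 (WB@5)) EX@6 MEM@7 WB@8
I2 ld r4 <- r1: IF@3 ID@6 stall=0 (-) EX@7 MEM@8 WB@9
I3 mul r2 <- r1,r5: IF@6 ID@7 stall=1 (RAW on I1.r5 (WB@8)) EX@9 MEM@10 WB@11
I4 sub r1 <- r4,r4: IF@7 ID@9 stall=0 (-) EX@10 MEM@11 WB@12
I5 sub r3 <- r2,r5: IF@9 ID@10 stall=1 (RAW on I3.r2 (WB@11)) EX@12 MEM@13 WB@14
I6 ld r4 <- r3: IF@10 ID@12 stall=2 (RAW on I5.r3 (WB@14)) EX@15 MEM@16 WB@17

Answer: 17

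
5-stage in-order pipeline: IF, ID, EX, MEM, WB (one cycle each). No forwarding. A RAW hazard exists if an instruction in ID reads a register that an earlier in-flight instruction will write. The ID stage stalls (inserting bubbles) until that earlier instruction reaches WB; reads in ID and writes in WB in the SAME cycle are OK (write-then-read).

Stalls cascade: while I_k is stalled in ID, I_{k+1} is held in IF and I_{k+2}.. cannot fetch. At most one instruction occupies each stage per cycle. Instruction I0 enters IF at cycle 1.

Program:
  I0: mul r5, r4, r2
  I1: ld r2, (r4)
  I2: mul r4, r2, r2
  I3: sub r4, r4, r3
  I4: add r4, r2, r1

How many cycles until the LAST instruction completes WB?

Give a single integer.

Answer: 13

Derivation:
I0 mul r5 <- r4,r2: IF@1 ID@2 stall=0 (-) EX@3 MEM@4 WB@5
I1 ld r2 <- r4: IF@2 ID@3 stall=0 (-) EX@4 MEM@5 WB@6
I2 mul r4 <- r2,r2: IF@3 ID@4 stall=2 (RAW on I1.r2 (WB@6)) EX@7 MEM@8 WB@9
I3 sub r4 <- r4,r3: IF@4 ID@7 stall=2 (RAW on I2.r4 (WB@9)) EX@10 MEM@11 WB@12
I4 add r4 <- r2,r1: IF@7 ID@10 stall=0 (-) EX@11 MEM@12 WB@13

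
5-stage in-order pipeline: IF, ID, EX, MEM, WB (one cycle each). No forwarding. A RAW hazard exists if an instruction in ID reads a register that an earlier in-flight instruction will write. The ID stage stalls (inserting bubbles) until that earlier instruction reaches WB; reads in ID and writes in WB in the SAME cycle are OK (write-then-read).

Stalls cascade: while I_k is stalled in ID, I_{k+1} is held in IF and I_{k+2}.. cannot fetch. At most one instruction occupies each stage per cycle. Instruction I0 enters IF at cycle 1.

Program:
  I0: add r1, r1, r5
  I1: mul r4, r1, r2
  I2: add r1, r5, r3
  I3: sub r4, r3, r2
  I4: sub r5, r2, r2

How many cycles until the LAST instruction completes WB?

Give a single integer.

I0 add r1 <- r1,r5: IF@1 ID@2 stall=0 (-) EX@3 MEM@4 WB@5
I1 mul r4 <- r1,r2: IF@2 ID@3 stall=2 (RAW on I0.r1 (WB@5)) EX@6 MEM@7 WB@8
I2 add r1 <- r5,r3: IF@3 ID@6 stall=0 (-) EX@7 MEM@8 WB@9
I3 sub r4 <- r3,r2: IF@6 ID@7 stall=0 (-) EX@8 MEM@9 WB@10
I4 sub r5 <- r2,r2: IF@7 ID@8 stall=0 (-) EX@9 MEM@10 WB@11

Answer: 11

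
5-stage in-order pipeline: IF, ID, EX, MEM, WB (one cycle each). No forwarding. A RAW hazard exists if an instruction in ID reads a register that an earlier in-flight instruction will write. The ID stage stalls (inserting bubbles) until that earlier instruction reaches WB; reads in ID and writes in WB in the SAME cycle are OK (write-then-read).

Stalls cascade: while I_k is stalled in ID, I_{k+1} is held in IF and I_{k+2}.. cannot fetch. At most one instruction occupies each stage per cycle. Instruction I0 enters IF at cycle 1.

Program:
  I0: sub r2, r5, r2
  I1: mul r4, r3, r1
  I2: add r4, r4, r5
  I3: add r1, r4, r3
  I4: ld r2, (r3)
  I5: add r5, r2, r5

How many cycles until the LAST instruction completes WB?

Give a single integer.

I0 sub r2 <- r5,r2: IF@1 ID@2 stall=0 (-) EX@3 MEM@4 WB@5
I1 mul r4 <- r3,r1: IF@2 ID@3 stall=0 (-) EX@4 MEM@5 WB@6
I2 add r4 <- r4,r5: IF@3 ID@4 stall=2 (RAW on I1.r4 (WB@6)) EX@7 MEM@8 WB@9
I3 add r1 <- r4,r3: IF@4 ID@7 stall=2 (RAW on I2.r4 (WB@9)) EX@10 MEM@11 WB@12
I4 ld r2 <- r3: IF@7 ID@10 stall=0 (-) EX@11 MEM@12 WB@13
I5 add r5 <- r2,r5: IF@10 ID@11 stall=2 (RAW on I4.r2 (WB@13)) EX@14 MEM@15 WB@16

Answer: 16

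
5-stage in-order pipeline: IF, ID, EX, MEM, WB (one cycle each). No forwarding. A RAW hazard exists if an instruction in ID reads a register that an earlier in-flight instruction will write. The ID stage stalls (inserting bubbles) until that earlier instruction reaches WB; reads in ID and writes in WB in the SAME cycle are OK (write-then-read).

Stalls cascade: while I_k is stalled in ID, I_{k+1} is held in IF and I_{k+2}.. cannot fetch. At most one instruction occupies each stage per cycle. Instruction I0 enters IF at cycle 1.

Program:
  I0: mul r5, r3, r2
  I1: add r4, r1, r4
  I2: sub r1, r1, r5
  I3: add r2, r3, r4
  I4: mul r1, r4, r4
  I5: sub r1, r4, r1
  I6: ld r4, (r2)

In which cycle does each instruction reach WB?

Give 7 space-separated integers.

I0 mul r5 <- r3,r2: IF@1 ID@2 stall=0 (-) EX@3 MEM@4 WB@5
I1 add r4 <- r1,r4: IF@2 ID@3 stall=0 (-) EX@4 MEM@5 WB@6
I2 sub r1 <- r1,r5: IF@3 ID@4 stall=1 (RAW on I0.r5 (WB@5)) EX@6 MEM@7 WB@8
I3 add r2 <- r3,r4: IF@4 ID@6 stall=0 (-) EX@7 MEM@8 WB@9
I4 mul r1 <- r4,r4: IF@6 ID@7 stall=0 (-) EX@8 MEM@9 WB@10
I5 sub r1 <- r4,r1: IF@7 ID@8 stall=2 (RAW on I4.r1 (WB@10)) EX@11 MEM@12 WB@13
I6 ld r4 <- r2: IF@8 ID@11 stall=0 (-) EX@12 MEM@13 WB@14

Answer: 5 6 8 9 10 13 14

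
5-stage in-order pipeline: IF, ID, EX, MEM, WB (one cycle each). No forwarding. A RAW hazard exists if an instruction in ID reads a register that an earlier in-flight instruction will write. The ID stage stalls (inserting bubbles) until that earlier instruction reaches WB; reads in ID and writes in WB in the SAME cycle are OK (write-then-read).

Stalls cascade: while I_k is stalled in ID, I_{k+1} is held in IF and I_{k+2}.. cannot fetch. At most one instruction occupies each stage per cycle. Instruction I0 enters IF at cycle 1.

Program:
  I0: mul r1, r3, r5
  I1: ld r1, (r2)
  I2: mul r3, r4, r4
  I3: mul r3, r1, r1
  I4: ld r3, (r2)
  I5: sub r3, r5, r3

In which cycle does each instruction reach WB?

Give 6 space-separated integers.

I0 mul r1 <- r3,r5: IF@1 ID@2 stall=0 (-) EX@3 MEM@4 WB@5
I1 ld r1 <- r2: IF@2 ID@3 stall=0 (-) EX@4 MEM@5 WB@6
I2 mul r3 <- r4,r4: IF@3 ID@4 stall=0 (-) EX@5 MEM@6 WB@7
I3 mul r3 <- r1,r1: IF@4 ID@5 stall=1 (RAW on I1.r1 (WB@6)) EX@7 MEM@8 WB@9
I4 ld r3 <- r2: IF@5 ID@7 stall=0 (-) EX@8 MEM@9 WB@10
I5 sub r3 <- r5,r3: IF@7 ID@8 stall=2 (RAW on I4.r3 (WB@10)) EX@11 MEM@12 WB@13

Answer: 5 6 7 9 10 13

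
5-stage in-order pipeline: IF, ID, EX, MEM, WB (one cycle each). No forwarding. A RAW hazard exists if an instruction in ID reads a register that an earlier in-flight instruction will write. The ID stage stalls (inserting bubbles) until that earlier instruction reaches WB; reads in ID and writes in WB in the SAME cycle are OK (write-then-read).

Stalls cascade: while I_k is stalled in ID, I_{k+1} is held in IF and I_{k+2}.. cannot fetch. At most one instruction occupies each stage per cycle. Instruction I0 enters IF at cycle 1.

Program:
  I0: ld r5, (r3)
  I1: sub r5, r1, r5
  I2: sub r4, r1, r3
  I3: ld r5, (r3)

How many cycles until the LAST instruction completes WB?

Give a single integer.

I0 ld r5 <- r3: IF@1 ID@2 stall=0 (-) EX@3 MEM@4 WB@5
I1 sub r5 <- r1,r5: IF@2 ID@3 stall=2 (RAW on I0.r5 (WB@5)) EX@6 MEM@7 WB@8
I2 sub r4 <- r1,r3: IF@3 ID@6 stall=0 (-) EX@7 MEM@8 WB@9
I3 ld r5 <- r3: IF@6 ID@7 stall=0 (-) EX@8 MEM@9 WB@10

Answer: 10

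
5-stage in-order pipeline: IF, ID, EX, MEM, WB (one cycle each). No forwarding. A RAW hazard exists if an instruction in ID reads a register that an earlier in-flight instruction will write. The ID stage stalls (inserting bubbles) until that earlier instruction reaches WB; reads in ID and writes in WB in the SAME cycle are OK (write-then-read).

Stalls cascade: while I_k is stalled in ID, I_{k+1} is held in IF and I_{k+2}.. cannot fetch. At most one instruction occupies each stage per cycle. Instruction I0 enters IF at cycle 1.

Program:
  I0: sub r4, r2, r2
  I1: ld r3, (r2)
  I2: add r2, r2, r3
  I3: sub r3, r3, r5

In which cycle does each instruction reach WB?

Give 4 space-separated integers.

Answer: 5 6 9 10

Derivation:
I0 sub r4 <- r2,r2: IF@1 ID@2 stall=0 (-) EX@3 MEM@4 WB@5
I1 ld r3 <- r2: IF@2 ID@3 stall=0 (-) EX@4 MEM@5 WB@6
I2 add r2 <- r2,r3: IF@3 ID@4 stall=2 (RAW on I1.r3 (WB@6)) EX@7 MEM@8 WB@9
I3 sub r3 <- r3,r5: IF@4 ID@7 stall=0 (-) EX@8 MEM@9 WB@10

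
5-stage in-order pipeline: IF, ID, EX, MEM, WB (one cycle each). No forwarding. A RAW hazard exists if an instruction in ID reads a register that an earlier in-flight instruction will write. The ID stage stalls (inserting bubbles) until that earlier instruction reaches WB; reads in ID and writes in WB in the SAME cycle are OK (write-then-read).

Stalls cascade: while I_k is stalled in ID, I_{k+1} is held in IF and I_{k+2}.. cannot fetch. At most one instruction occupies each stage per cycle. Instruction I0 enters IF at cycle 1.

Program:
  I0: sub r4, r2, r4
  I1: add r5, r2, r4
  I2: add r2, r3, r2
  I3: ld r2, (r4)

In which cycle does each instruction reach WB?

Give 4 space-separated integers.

Answer: 5 8 9 10

Derivation:
I0 sub r4 <- r2,r4: IF@1 ID@2 stall=0 (-) EX@3 MEM@4 WB@5
I1 add r5 <- r2,r4: IF@2 ID@3 stall=2 (RAW on I0.r4 (WB@5)) EX@6 MEM@7 WB@8
I2 add r2 <- r3,r2: IF@3 ID@6 stall=0 (-) EX@7 MEM@8 WB@9
I3 ld r2 <- r4: IF@6 ID@7 stall=0 (-) EX@8 MEM@9 WB@10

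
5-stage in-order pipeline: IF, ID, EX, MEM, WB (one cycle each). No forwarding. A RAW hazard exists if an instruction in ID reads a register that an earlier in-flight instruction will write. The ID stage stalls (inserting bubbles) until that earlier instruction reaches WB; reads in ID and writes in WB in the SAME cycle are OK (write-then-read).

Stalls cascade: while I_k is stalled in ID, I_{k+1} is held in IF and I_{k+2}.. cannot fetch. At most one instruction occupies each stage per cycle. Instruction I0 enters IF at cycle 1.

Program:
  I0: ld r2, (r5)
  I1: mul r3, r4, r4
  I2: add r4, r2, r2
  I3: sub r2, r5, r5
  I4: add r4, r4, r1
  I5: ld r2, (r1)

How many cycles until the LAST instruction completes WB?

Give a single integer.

I0 ld r2 <- r5: IF@1 ID@2 stall=0 (-) EX@3 MEM@4 WB@5
I1 mul r3 <- r4,r4: IF@2 ID@3 stall=0 (-) EX@4 MEM@5 WB@6
I2 add r4 <- r2,r2: IF@3 ID@4 stall=1 (RAW on I0.r2 (WB@5)) EX@6 MEM@7 WB@8
I3 sub r2 <- r5,r5: IF@4 ID@6 stall=0 (-) EX@7 MEM@8 WB@9
I4 add r4 <- r4,r1: IF@6 ID@7 stall=1 (RAW on I2.r4 (WB@8)) EX@9 MEM@10 WB@11
I5 ld r2 <- r1: IF@7 ID@9 stall=0 (-) EX@10 MEM@11 WB@12

Answer: 12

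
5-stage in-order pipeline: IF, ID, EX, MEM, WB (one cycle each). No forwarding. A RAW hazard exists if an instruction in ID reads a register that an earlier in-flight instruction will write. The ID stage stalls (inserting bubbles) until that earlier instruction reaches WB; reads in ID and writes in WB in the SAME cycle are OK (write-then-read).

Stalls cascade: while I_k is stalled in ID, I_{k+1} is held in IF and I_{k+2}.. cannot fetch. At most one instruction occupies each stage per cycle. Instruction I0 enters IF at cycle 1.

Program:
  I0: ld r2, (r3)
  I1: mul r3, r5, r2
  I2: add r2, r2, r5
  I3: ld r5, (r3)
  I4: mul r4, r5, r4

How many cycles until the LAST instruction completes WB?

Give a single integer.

Answer: 14

Derivation:
I0 ld r2 <- r3: IF@1 ID@2 stall=0 (-) EX@3 MEM@4 WB@5
I1 mul r3 <- r5,r2: IF@2 ID@3 stall=2 (RAW on I0.r2 (WB@5)) EX@6 MEM@7 WB@8
I2 add r2 <- r2,r5: IF@3 ID@6 stall=0 (-) EX@7 MEM@8 WB@9
I3 ld r5 <- r3: IF@6 ID@7 stall=1 (RAW on I1.r3 (WB@8)) EX@9 MEM@10 WB@11
I4 mul r4 <- r5,r4: IF@7 ID@9 stall=2 (RAW on I3.r5 (WB@11)) EX@12 MEM@13 WB@14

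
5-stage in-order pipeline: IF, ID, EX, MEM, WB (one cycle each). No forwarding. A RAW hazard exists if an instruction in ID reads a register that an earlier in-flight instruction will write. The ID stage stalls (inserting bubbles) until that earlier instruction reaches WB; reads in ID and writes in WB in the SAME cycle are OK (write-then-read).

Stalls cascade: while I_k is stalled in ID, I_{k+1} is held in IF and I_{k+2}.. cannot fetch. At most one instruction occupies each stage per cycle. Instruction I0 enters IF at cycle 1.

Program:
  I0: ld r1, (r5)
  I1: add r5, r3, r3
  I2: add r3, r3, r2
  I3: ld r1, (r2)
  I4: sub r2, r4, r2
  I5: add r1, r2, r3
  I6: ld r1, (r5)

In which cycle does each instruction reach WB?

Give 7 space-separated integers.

I0 ld r1 <- r5: IF@1 ID@2 stall=0 (-) EX@3 MEM@4 WB@5
I1 add r5 <- r3,r3: IF@2 ID@3 stall=0 (-) EX@4 MEM@5 WB@6
I2 add r3 <- r3,r2: IF@3 ID@4 stall=0 (-) EX@5 MEM@6 WB@7
I3 ld r1 <- r2: IF@4 ID@5 stall=0 (-) EX@6 MEM@7 WB@8
I4 sub r2 <- r4,r2: IF@5 ID@6 stall=0 (-) EX@7 MEM@8 WB@9
I5 add r1 <- r2,r3: IF@6 ID@7 stall=2 (RAW on I4.r2 (WB@9)) EX@10 MEM@11 WB@12
I6 ld r1 <- r5: IF@7 ID@10 stall=0 (-) EX@11 MEM@12 WB@13

Answer: 5 6 7 8 9 12 13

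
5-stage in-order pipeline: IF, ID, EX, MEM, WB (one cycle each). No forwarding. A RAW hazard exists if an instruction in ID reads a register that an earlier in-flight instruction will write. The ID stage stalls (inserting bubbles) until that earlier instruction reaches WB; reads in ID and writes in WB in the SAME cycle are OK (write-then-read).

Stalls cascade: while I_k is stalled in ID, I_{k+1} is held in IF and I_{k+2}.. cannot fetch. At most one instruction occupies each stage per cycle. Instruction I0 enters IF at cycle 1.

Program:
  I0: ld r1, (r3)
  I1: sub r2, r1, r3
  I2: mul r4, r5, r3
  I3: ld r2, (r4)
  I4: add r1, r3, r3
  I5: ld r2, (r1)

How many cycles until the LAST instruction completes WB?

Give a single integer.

I0 ld r1 <- r3: IF@1 ID@2 stall=0 (-) EX@3 MEM@4 WB@5
I1 sub r2 <- r1,r3: IF@2 ID@3 stall=2 (RAW on I0.r1 (WB@5)) EX@6 MEM@7 WB@8
I2 mul r4 <- r5,r3: IF@3 ID@6 stall=0 (-) EX@7 MEM@8 WB@9
I3 ld r2 <- r4: IF@6 ID@7 stall=2 (RAW on I2.r4 (WB@9)) EX@10 MEM@11 WB@12
I4 add r1 <- r3,r3: IF@7 ID@10 stall=0 (-) EX@11 MEM@12 WB@13
I5 ld r2 <- r1: IF@10 ID@11 stall=2 (RAW on I4.r1 (WB@13)) EX@14 MEM@15 WB@16

Answer: 16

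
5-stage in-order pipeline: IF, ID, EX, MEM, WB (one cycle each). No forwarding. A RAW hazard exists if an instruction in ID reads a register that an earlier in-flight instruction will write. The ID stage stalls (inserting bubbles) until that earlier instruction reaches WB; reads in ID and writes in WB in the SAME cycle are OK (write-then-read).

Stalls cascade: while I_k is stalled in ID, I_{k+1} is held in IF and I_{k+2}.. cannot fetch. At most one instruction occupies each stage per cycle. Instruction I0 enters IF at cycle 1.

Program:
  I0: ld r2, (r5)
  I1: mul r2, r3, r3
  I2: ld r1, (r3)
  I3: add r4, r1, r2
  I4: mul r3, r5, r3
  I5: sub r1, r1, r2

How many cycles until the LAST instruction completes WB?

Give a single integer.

Answer: 12

Derivation:
I0 ld r2 <- r5: IF@1 ID@2 stall=0 (-) EX@3 MEM@4 WB@5
I1 mul r2 <- r3,r3: IF@2 ID@3 stall=0 (-) EX@4 MEM@5 WB@6
I2 ld r1 <- r3: IF@3 ID@4 stall=0 (-) EX@5 MEM@6 WB@7
I3 add r4 <- r1,r2: IF@4 ID@5 stall=2 (RAW on I2.r1 (WB@7)) EX@8 MEM@9 WB@10
I4 mul r3 <- r5,r3: IF@5 ID@8 stall=0 (-) EX@9 MEM@10 WB@11
I5 sub r1 <- r1,r2: IF@8 ID@9 stall=0 (-) EX@10 MEM@11 WB@12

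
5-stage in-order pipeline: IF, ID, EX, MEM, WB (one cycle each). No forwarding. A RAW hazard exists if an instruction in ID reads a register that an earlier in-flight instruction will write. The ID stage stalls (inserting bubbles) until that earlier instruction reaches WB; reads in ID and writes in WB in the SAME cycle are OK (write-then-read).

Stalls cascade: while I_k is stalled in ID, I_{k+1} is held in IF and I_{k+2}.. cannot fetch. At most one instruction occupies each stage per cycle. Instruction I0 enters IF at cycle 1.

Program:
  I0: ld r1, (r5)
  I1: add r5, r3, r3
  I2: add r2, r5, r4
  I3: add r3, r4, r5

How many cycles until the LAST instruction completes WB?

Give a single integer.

Answer: 10

Derivation:
I0 ld r1 <- r5: IF@1 ID@2 stall=0 (-) EX@3 MEM@4 WB@5
I1 add r5 <- r3,r3: IF@2 ID@3 stall=0 (-) EX@4 MEM@5 WB@6
I2 add r2 <- r5,r4: IF@3 ID@4 stall=2 (RAW on I1.r5 (WB@6)) EX@7 MEM@8 WB@9
I3 add r3 <- r4,r5: IF@4 ID@7 stall=0 (-) EX@8 MEM@9 WB@10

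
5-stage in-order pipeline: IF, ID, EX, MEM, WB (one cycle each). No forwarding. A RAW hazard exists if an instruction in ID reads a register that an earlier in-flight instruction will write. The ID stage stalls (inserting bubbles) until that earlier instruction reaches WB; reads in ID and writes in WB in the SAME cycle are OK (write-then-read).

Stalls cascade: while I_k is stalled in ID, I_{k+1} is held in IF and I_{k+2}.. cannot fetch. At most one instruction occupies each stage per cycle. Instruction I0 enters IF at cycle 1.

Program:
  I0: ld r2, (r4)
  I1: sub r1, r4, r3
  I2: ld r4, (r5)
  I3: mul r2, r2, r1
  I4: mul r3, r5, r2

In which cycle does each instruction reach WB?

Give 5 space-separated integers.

I0 ld r2 <- r4: IF@1 ID@2 stall=0 (-) EX@3 MEM@4 WB@5
I1 sub r1 <- r4,r3: IF@2 ID@3 stall=0 (-) EX@4 MEM@5 WB@6
I2 ld r4 <- r5: IF@3 ID@4 stall=0 (-) EX@5 MEM@6 WB@7
I3 mul r2 <- r2,r1: IF@4 ID@5 stall=1 (RAW on I1.r1 (WB@6)) EX@7 MEM@8 WB@9
I4 mul r3 <- r5,r2: IF@5 ID@7 stall=2 (RAW on I3.r2 (WB@9)) EX@10 MEM@11 WB@12

Answer: 5 6 7 9 12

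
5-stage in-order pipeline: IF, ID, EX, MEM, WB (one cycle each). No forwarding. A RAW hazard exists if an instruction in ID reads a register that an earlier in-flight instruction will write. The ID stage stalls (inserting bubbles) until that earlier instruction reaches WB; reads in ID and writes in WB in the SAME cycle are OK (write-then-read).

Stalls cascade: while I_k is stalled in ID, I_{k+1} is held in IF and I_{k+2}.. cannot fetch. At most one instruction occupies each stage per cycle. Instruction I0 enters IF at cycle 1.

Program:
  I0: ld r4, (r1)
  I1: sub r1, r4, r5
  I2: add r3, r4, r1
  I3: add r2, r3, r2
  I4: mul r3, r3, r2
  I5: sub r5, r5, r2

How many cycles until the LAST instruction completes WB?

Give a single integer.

I0 ld r4 <- r1: IF@1 ID@2 stall=0 (-) EX@3 MEM@4 WB@5
I1 sub r1 <- r4,r5: IF@2 ID@3 stall=2 (RAW on I0.r4 (WB@5)) EX@6 MEM@7 WB@8
I2 add r3 <- r4,r1: IF@3 ID@6 stall=2 (RAW on I1.r1 (WB@8)) EX@9 MEM@10 WB@11
I3 add r2 <- r3,r2: IF@6 ID@9 stall=2 (RAW on I2.r3 (WB@11)) EX@12 MEM@13 WB@14
I4 mul r3 <- r3,r2: IF@9 ID@12 stall=2 (RAW on I3.r2 (WB@14)) EX@15 MEM@16 WB@17
I5 sub r5 <- r5,r2: IF@12 ID@15 stall=0 (-) EX@16 MEM@17 WB@18

Answer: 18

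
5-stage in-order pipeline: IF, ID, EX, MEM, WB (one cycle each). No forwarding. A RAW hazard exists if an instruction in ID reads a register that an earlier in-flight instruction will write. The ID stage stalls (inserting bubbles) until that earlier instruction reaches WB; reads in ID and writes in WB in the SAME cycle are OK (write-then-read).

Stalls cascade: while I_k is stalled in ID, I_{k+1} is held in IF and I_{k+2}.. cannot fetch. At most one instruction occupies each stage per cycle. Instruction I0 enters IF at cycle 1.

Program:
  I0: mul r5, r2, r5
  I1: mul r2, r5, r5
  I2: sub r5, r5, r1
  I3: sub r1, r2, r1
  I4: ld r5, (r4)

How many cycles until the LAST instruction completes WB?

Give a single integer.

I0 mul r5 <- r2,r5: IF@1 ID@2 stall=0 (-) EX@3 MEM@4 WB@5
I1 mul r2 <- r5,r5: IF@2 ID@3 stall=2 (RAW on I0.r5 (WB@5)) EX@6 MEM@7 WB@8
I2 sub r5 <- r5,r1: IF@3 ID@6 stall=0 (-) EX@7 MEM@8 WB@9
I3 sub r1 <- r2,r1: IF@6 ID@7 stall=1 (RAW on I1.r2 (WB@8)) EX@9 MEM@10 WB@11
I4 ld r5 <- r4: IF@7 ID@9 stall=0 (-) EX@10 MEM@11 WB@12

Answer: 12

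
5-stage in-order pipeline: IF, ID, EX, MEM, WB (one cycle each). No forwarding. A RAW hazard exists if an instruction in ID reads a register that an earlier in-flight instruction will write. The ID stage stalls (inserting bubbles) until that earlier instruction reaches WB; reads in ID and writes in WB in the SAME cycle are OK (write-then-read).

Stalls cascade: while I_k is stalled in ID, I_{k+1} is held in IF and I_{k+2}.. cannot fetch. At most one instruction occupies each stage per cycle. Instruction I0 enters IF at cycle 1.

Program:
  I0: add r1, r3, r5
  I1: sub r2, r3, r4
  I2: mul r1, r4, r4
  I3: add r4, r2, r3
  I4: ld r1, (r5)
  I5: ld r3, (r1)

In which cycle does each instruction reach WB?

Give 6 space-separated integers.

I0 add r1 <- r3,r5: IF@1 ID@2 stall=0 (-) EX@3 MEM@4 WB@5
I1 sub r2 <- r3,r4: IF@2 ID@3 stall=0 (-) EX@4 MEM@5 WB@6
I2 mul r1 <- r4,r4: IF@3 ID@4 stall=0 (-) EX@5 MEM@6 WB@7
I3 add r4 <- r2,r3: IF@4 ID@5 stall=1 (RAW on I1.r2 (WB@6)) EX@7 MEM@8 WB@9
I4 ld r1 <- r5: IF@5 ID@7 stall=0 (-) EX@8 MEM@9 WB@10
I5 ld r3 <- r1: IF@7 ID@8 stall=2 (RAW on I4.r1 (WB@10)) EX@11 MEM@12 WB@13

Answer: 5 6 7 9 10 13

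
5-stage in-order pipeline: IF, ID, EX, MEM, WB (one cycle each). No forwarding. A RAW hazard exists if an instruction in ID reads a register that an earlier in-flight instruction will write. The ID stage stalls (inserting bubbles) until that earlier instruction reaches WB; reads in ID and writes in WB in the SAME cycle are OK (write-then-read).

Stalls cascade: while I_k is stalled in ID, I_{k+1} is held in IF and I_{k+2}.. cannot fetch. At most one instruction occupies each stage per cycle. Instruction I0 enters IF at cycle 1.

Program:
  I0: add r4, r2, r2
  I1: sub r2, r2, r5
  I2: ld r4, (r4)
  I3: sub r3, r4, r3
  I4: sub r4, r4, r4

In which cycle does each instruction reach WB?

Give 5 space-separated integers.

Answer: 5 6 8 11 12

Derivation:
I0 add r4 <- r2,r2: IF@1 ID@2 stall=0 (-) EX@3 MEM@4 WB@5
I1 sub r2 <- r2,r5: IF@2 ID@3 stall=0 (-) EX@4 MEM@5 WB@6
I2 ld r4 <- r4: IF@3 ID@4 stall=1 (RAW on I0.r4 (WB@5)) EX@6 MEM@7 WB@8
I3 sub r3 <- r4,r3: IF@4 ID@6 stall=2 (RAW on I2.r4 (WB@8)) EX@9 MEM@10 WB@11
I4 sub r4 <- r4,r4: IF@6 ID@9 stall=0 (-) EX@10 MEM@11 WB@12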